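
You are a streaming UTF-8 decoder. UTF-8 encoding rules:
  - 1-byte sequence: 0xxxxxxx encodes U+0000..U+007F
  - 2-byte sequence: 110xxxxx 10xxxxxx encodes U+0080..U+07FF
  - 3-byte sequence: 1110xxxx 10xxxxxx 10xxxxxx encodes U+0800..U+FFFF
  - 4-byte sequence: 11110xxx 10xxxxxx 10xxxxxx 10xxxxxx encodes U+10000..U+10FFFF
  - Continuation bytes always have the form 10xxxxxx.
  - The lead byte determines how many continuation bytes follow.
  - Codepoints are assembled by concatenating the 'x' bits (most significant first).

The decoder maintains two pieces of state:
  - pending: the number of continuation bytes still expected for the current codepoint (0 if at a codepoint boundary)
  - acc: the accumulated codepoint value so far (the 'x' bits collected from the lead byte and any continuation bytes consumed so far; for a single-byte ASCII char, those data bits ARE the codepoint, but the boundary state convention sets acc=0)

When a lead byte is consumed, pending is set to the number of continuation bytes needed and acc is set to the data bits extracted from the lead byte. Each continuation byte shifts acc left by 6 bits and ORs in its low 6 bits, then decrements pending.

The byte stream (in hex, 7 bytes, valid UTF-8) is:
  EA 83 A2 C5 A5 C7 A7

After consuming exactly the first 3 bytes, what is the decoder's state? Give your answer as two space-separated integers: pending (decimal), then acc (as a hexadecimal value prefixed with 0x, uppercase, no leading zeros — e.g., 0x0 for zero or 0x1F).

Answer: 0 0xA0E2

Derivation:
Byte[0]=EA: 3-byte lead. pending=2, acc=0xA
Byte[1]=83: continuation. acc=(acc<<6)|0x03=0x283, pending=1
Byte[2]=A2: continuation. acc=(acc<<6)|0x22=0xA0E2, pending=0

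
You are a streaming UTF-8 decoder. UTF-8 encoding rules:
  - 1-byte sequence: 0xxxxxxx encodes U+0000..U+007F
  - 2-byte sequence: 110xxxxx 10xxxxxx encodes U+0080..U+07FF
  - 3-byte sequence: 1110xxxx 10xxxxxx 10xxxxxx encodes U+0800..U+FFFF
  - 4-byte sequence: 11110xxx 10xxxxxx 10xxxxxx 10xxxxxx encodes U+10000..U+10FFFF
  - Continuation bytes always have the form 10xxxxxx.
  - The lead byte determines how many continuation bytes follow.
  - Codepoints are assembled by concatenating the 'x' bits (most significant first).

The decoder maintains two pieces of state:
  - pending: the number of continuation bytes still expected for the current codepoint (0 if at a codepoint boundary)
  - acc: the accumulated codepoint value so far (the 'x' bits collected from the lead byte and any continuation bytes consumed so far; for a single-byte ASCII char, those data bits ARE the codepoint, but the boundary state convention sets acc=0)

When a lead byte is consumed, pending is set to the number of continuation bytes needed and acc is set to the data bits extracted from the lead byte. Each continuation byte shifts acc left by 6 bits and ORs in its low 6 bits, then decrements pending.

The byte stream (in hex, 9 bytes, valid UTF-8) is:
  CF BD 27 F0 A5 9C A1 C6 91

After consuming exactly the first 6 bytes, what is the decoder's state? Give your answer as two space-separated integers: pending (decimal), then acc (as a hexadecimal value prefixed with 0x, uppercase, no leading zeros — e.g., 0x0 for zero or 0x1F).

Byte[0]=CF: 2-byte lead. pending=1, acc=0xF
Byte[1]=BD: continuation. acc=(acc<<6)|0x3D=0x3FD, pending=0
Byte[2]=27: 1-byte. pending=0, acc=0x0
Byte[3]=F0: 4-byte lead. pending=3, acc=0x0
Byte[4]=A5: continuation. acc=(acc<<6)|0x25=0x25, pending=2
Byte[5]=9C: continuation. acc=(acc<<6)|0x1C=0x95C, pending=1

Answer: 1 0x95C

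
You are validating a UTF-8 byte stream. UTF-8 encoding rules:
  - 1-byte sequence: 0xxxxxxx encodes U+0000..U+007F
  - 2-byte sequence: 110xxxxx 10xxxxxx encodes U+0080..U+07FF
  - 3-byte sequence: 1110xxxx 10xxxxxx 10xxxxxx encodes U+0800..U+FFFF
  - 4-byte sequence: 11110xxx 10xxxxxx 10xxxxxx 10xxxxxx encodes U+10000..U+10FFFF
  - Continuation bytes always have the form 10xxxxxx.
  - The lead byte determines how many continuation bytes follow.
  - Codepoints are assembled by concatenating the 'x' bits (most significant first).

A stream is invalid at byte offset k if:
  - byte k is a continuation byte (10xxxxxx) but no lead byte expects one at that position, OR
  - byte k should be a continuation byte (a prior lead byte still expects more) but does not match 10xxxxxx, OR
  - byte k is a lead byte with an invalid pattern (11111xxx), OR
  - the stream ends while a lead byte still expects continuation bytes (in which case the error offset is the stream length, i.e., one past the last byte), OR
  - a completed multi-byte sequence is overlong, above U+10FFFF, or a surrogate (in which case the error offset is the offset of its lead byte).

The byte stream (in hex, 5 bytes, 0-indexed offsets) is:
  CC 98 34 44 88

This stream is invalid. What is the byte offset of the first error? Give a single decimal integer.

Byte[0]=CC: 2-byte lead, need 1 cont bytes. acc=0xC
Byte[1]=98: continuation. acc=(acc<<6)|0x18=0x318
Completed: cp=U+0318 (starts at byte 0)
Byte[2]=34: 1-byte ASCII. cp=U+0034
Byte[3]=44: 1-byte ASCII. cp=U+0044
Byte[4]=88: INVALID lead byte (not 0xxx/110x/1110/11110)

Answer: 4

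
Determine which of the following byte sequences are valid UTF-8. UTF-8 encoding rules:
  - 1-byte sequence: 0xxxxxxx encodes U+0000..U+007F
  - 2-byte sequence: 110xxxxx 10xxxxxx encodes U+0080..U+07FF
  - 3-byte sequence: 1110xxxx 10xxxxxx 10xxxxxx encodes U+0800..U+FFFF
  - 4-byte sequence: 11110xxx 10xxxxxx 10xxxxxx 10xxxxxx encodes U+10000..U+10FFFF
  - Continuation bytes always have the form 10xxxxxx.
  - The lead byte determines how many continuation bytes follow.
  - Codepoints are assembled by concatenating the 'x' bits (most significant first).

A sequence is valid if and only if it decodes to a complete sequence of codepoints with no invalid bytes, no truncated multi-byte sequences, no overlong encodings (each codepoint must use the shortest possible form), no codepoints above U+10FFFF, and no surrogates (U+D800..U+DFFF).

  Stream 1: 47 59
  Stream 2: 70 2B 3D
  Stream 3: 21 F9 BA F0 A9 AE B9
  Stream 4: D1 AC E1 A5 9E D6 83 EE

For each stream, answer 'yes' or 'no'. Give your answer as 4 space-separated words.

Answer: yes yes no no

Derivation:
Stream 1: decodes cleanly. VALID
Stream 2: decodes cleanly. VALID
Stream 3: error at byte offset 1. INVALID
Stream 4: error at byte offset 8. INVALID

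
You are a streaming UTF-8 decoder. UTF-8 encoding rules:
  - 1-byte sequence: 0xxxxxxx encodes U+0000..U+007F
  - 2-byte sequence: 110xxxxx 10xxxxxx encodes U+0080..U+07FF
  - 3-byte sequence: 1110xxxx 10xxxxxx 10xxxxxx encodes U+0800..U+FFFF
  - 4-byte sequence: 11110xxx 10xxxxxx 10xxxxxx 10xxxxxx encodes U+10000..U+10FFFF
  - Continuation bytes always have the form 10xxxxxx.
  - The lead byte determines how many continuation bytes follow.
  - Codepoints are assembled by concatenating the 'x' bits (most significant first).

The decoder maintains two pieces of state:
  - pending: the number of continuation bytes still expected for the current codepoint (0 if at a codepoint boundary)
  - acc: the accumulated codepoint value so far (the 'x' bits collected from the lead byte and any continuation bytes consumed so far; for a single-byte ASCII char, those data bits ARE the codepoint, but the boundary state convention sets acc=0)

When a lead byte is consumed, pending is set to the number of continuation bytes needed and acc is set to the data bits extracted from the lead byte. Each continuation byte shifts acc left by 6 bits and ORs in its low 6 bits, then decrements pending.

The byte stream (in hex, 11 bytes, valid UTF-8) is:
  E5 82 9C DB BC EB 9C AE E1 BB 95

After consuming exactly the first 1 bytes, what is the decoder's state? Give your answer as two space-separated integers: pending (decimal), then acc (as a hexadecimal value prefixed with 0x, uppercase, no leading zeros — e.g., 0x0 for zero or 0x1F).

Answer: 2 0x5

Derivation:
Byte[0]=E5: 3-byte lead. pending=2, acc=0x5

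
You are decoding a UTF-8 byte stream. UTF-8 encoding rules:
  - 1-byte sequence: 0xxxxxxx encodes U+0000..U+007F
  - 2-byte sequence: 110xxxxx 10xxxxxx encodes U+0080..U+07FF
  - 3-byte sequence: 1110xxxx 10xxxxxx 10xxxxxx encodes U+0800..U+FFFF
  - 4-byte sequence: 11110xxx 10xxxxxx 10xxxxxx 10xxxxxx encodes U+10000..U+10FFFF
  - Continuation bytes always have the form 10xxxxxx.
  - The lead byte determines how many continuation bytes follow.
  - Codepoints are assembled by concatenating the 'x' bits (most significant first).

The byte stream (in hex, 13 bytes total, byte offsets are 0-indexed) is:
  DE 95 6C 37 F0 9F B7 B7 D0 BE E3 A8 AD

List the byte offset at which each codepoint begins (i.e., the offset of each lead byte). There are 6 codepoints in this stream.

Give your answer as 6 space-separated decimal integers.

Answer: 0 2 3 4 8 10

Derivation:
Byte[0]=DE: 2-byte lead, need 1 cont bytes. acc=0x1E
Byte[1]=95: continuation. acc=(acc<<6)|0x15=0x795
Completed: cp=U+0795 (starts at byte 0)
Byte[2]=6C: 1-byte ASCII. cp=U+006C
Byte[3]=37: 1-byte ASCII. cp=U+0037
Byte[4]=F0: 4-byte lead, need 3 cont bytes. acc=0x0
Byte[5]=9F: continuation. acc=(acc<<6)|0x1F=0x1F
Byte[6]=B7: continuation. acc=(acc<<6)|0x37=0x7F7
Byte[7]=B7: continuation. acc=(acc<<6)|0x37=0x1FDF7
Completed: cp=U+1FDF7 (starts at byte 4)
Byte[8]=D0: 2-byte lead, need 1 cont bytes. acc=0x10
Byte[9]=BE: continuation. acc=(acc<<6)|0x3E=0x43E
Completed: cp=U+043E (starts at byte 8)
Byte[10]=E3: 3-byte lead, need 2 cont bytes. acc=0x3
Byte[11]=A8: continuation. acc=(acc<<6)|0x28=0xE8
Byte[12]=AD: continuation. acc=(acc<<6)|0x2D=0x3A2D
Completed: cp=U+3A2D (starts at byte 10)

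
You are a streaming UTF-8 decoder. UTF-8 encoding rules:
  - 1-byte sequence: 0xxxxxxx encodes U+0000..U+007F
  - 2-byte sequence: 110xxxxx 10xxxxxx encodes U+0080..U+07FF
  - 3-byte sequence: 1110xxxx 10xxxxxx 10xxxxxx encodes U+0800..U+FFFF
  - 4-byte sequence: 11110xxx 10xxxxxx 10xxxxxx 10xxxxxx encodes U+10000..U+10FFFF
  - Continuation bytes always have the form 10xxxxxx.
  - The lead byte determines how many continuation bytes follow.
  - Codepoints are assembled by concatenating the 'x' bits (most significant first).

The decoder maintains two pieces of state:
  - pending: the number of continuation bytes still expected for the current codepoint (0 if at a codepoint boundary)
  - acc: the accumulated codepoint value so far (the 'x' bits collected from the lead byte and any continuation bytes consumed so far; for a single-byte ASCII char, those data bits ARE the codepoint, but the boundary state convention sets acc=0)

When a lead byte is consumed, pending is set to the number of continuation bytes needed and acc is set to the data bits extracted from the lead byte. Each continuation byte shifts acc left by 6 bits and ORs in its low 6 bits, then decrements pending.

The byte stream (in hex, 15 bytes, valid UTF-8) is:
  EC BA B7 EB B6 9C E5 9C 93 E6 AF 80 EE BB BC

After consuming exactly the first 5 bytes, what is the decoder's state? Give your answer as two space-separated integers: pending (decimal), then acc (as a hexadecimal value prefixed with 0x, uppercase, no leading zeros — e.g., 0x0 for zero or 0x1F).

Byte[0]=EC: 3-byte lead. pending=2, acc=0xC
Byte[1]=BA: continuation. acc=(acc<<6)|0x3A=0x33A, pending=1
Byte[2]=B7: continuation. acc=(acc<<6)|0x37=0xCEB7, pending=0
Byte[3]=EB: 3-byte lead. pending=2, acc=0xB
Byte[4]=B6: continuation. acc=(acc<<6)|0x36=0x2F6, pending=1

Answer: 1 0x2F6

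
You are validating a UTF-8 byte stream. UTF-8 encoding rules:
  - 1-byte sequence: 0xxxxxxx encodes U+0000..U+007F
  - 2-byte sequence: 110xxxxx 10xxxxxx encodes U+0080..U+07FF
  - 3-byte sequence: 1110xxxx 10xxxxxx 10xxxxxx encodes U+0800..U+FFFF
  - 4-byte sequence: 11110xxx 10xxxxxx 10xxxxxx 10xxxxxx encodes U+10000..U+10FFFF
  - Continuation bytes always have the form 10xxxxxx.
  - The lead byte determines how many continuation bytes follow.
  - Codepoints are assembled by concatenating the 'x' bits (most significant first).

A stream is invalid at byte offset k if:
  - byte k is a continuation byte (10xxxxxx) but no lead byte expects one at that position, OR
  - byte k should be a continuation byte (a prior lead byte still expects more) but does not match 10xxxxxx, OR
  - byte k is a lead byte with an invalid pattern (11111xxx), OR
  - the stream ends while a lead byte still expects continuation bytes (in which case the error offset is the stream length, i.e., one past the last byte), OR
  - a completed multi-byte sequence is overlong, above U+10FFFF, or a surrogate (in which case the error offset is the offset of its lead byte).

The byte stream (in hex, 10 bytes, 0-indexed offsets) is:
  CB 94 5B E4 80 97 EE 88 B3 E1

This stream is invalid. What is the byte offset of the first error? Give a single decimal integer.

Answer: 10

Derivation:
Byte[0]=CB: 2-byte lead, need 1 cont bytes. acc=0xB
Byte[1]=94: continuation. acc=(acc<<6)|0x14=0x2D4
Completed: cp=U+02D4 (starts at byte 0)
Byte[2]=5B: 1-byte ASCII. cp=U+005B
Byte[3]=E4: 3-byte lead, need 2 cont bytes. acc=0x4
Byte[4]=80: continuation. acc=(acc<<6)|0x00=0x100
Byte[5]=97: continuation. acc=(acc<<6)|0x17=0x4017
Completed: cp=U+4017 (starts at byte 3)
Byte[6]=EE: 3-byte lead, need 2 cont bytes. acc=0xE
Byte[7]=88: continuation. acc=(acc<<6)|0x08=0x388
Byte[8]=B3: continuation. acc=(acc<<6)|0x33=0xE233
Completed: cp=U+E233 (starts at byte 6)
Byte[9]=E1: 3-byte lead, need 2 cont bytes. acc=0x1
Byte[10]: stream ended, expected continuation. INVALID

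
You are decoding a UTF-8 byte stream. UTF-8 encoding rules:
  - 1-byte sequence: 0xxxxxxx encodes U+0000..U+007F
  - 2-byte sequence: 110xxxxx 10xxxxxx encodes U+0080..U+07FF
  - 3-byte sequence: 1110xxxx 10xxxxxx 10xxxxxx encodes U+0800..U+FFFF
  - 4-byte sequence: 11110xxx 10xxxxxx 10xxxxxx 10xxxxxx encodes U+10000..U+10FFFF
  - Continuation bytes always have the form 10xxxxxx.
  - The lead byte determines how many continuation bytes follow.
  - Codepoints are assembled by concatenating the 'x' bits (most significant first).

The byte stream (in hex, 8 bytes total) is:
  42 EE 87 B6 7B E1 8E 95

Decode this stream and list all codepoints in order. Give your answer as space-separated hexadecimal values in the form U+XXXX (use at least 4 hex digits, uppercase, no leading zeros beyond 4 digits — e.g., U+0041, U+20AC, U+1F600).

Answer: U+0042 U+E1F6 U+007B U+1395

Derivation:
Byte[0]=42: 1-byte ASCII. cp=U+0042
Byte[1]=EE: 3-byte lead, need 2 cont bytes. acc=0xE
Byte[2]=87: continuation. acc=(acc<<6)|0x07=0x387
Byte[3]=B6: continuation. acc=(acc<<6)|0x36=0xE1F6
Completed: cp=U+E1F6 (starts at byte 1)
Byte[4]=7B: 1-byte ASCII. cp=U+007B
Byte[5]=E1: 3-byte lead, need 2 cont bytes. acc=0x1
Byte[6]=8E: continuation. acc=(acc<<6)|0x0E=0x4E
Byte[7]=95: continuation. acc=(acc<<6)|0x15=0x1395
Completed: cp=U+1395 (starts at byte 5)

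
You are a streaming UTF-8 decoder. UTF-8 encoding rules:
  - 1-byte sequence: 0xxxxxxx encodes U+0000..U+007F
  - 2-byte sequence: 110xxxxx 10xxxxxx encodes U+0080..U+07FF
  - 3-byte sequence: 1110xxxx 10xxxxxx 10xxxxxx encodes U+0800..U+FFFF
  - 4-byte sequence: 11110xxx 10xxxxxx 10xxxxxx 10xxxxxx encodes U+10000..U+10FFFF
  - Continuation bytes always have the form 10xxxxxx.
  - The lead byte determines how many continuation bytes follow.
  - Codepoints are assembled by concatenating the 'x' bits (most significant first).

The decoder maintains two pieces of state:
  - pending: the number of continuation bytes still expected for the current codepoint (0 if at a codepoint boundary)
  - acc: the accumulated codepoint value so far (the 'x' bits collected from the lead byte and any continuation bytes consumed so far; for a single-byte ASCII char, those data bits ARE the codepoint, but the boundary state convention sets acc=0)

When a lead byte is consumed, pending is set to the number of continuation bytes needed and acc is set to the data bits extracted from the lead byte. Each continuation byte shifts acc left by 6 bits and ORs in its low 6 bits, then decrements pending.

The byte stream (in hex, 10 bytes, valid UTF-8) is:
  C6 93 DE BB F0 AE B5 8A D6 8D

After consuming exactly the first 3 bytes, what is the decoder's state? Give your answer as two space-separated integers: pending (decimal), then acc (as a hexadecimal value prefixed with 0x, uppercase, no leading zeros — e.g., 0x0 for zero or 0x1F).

Answer: 1 0x1E

Derivation:
Byte[0]=C6: 2-byte lead. pending=1, acc=0x6
Byte[1]=93: continuation. acc=(acc<<6)|0x13=0x193, pending=0
Byte[2]=DE: 2-byte lead. pending=1, acc=0x1E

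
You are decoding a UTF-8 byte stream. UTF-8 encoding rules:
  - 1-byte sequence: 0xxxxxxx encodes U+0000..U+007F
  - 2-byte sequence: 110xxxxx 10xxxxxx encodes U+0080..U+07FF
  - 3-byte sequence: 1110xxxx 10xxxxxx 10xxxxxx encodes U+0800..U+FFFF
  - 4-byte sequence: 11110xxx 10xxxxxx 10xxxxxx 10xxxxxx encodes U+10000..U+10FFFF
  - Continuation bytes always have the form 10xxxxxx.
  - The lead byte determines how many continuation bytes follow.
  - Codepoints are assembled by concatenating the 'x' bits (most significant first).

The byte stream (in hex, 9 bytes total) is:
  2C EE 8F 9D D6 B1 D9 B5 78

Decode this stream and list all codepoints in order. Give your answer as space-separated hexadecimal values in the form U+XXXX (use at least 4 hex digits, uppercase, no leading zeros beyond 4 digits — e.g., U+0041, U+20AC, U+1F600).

Byte[0]=2C: 1-byte ASCII. cp=U+002C
Byte[1]=EE: 3-byte lead, need 2 cont bytes. acc=0xE
Byte[2]=8F: continuation. acc=(acc<<6)|0x0F=0x38F
Byte[3]=9D: continuation. acc=(acc<<6)|0x1D=0xE3DD
Completed: cp=U+E3DD (starts at byte 1)
Byte[4]=D6: 2-byte lead, need 1 cont bytes. acc=0x16
Byte[5]=B1: continuation. acc=(acc<<6)|0x31=0x5B1
Completed: cp=U+05B1 (starts at byte 4)
Byte[6]=D9: 2-byte lead, need 1 cont bytes. acc=0x19
Byte[7]=B5: continuation. acc=(acc<<6)|0x35=0x675
Completed: cp=U+0675 (starts at byte 6)
Byte[8]=78: 1-byte ASCII. cp=U+0078

Answer: U+002C U+E3DD U+05B1 U+0675 U+0078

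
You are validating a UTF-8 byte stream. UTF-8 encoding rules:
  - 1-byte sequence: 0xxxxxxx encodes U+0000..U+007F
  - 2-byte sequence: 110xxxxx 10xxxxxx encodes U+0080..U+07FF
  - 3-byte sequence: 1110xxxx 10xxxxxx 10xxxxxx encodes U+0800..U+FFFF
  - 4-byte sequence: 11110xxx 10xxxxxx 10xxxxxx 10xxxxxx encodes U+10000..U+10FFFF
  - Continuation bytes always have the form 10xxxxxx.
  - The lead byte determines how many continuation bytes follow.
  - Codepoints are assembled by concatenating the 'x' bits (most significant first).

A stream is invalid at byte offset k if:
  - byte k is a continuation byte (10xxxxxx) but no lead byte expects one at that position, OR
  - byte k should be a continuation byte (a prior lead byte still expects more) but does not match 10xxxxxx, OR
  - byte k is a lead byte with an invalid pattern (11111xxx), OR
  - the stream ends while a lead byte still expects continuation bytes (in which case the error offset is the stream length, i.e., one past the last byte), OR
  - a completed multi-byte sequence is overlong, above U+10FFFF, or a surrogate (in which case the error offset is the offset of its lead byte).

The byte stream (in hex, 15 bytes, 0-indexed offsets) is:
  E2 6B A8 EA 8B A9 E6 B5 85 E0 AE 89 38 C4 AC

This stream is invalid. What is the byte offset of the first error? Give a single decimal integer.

Byte[0]=E2: 3-byte lead, need 2 cont bytes. acc=0x2
Byte[1]=6B: expected 10xxxxxx continuation. INVALID

Answer: 1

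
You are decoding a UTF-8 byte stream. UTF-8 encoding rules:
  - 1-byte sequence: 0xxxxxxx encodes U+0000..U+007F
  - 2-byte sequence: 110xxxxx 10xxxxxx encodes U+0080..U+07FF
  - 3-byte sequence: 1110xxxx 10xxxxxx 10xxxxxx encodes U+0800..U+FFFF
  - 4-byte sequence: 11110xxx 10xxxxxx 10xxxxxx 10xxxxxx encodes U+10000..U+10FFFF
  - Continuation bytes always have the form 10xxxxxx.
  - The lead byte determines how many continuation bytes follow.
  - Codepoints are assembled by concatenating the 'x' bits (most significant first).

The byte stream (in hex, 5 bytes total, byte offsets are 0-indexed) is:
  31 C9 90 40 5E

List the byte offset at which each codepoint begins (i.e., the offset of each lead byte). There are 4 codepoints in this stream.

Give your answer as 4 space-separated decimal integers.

Answer: 0 1 3 4

Derivation:
Byte[0]=31: 1-byte ASCII. cp=U+0031
Byte[1]=C9: 2-byte lead, need 1 cont bytes. acc=0x9
Byte[2]=90: continuation. acc=(acc<<6)|0x10=0x250
Completed: cp=U+0250 (starts at byte 1)
Byte[3]=40: 1-byte ASCII. cp=U+0040
Byte[4]=5E: 1-byte ASCII. cp=U+005E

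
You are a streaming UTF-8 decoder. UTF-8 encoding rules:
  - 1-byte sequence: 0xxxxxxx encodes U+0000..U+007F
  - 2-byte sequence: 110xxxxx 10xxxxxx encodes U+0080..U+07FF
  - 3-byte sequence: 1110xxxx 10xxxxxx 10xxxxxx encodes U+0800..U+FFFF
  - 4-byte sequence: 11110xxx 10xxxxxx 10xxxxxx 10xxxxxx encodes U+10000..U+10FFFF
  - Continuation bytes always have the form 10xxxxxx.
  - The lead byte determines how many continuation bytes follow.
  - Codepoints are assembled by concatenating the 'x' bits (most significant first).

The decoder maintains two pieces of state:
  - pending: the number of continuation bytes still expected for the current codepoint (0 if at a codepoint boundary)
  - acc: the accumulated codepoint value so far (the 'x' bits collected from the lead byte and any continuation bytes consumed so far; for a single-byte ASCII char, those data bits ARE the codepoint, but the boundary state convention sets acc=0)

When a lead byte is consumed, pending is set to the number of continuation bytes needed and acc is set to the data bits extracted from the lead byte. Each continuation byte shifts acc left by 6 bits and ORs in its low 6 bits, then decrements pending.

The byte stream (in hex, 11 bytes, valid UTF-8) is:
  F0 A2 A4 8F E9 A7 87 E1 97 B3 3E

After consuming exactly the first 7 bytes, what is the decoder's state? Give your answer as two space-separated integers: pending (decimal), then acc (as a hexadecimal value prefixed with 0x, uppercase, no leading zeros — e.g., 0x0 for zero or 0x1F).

Byte[0]=F0: 4-byte lead. pending=3, acc=0x0
Byte[1]=A2: continuation. acc=(acc<<6)|0x22=0x22, pending=2
Byte[2]=A4: continuation. acc=(acc<<6)|0x24=0x8A4, pending=1
Byte[3]=8F: continuation. acc=(acc<<6)|0x0F=0x2290F, pending=0
Byte[4]=E9: 3-byte lead. pending=2, acc=0x9
Byte[5]=A7: continuation. acc=(acc<<6)|0x27=0x267, pending=1
Byte[6]=87: continuation. acc=(acc<<6)|0x07=0x99C7, pending=0

Answer: 0 0x99C7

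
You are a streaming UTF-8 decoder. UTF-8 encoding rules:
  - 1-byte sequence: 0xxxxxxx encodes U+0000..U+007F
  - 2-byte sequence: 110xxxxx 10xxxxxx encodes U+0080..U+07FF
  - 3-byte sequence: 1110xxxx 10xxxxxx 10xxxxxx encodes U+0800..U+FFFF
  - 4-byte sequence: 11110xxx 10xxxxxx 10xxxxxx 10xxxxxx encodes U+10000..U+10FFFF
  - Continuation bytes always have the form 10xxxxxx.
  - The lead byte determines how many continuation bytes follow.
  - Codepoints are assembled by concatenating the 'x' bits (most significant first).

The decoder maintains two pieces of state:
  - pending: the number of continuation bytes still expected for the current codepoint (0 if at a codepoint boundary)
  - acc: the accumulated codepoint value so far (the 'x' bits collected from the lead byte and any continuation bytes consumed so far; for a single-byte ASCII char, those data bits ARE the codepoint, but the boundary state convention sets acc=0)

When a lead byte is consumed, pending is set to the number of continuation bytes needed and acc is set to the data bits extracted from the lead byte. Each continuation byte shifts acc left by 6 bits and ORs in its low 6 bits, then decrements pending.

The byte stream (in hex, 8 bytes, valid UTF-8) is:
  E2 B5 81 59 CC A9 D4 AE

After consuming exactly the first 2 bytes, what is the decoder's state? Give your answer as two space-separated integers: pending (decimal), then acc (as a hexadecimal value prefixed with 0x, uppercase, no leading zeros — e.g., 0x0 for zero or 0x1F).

Byte[0]=E2: 3-byte lead. pending=2, acc=0x2
Byte[1]=B5: continuation. acc=(acc<<6)|0x35=0xB5, pending=1

Answer: 1 0xB5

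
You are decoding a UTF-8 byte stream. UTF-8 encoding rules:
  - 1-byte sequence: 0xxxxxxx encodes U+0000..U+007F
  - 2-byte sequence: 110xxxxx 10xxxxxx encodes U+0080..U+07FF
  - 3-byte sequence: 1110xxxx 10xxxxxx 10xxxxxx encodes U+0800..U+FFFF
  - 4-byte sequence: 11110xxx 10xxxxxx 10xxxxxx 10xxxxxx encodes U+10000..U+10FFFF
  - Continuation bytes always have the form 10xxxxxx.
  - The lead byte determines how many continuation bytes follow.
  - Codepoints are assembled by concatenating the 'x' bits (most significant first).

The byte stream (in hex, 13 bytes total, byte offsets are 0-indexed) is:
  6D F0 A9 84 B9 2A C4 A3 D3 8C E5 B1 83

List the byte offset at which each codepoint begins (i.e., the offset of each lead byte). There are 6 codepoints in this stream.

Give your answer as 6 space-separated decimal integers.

Byte[0]=6D: 1-byte ASCII. cp=U+006D
Byte[1]=F0: 4-byte lead, need 3 cont bytes. acc=0x0
Byte[2]=A9: continuation. acc=(acc<<6)|0x29=0x29
Byte[3]=84: continuation. acc=(acc<<6)|0x04=0xA44
Byte[4]=B9: continuation. acc=(acc<<6)|0x39=0x29139
Completed: cp=U+29139 (starts at byte 1)
Byte[5]=2A: 1-byte ASCII. cp=U+002A
Byte[6]=C4: 2-byte lead, need 1 cont bytes. acc=0x4
Byte[7]=A3: continuation. acc=(acc<<6)|0x23=0x123
Completed: cp=U+0123 (starts at byte 6)
Byte[8]=D3: 2-byte lead, need 1 cont bytes. acc=0x13
Byte[9]=8C: continuation. acc=(acc<<6)|0x0C=0x4CC
Completed: cp=U+04CC (starts at byte 8)
Byte[10]=E5: 3-byte lead, need 2 cont bytes. acc=0x5
Byte[11]=B1: continuation. acc=(acc<<6)|0x31=0x171
Byte[12]=83: continuation. acc=(acc<<6)|0x03=0x5C43
Completed: cp=U+5C43 (starts at byte 10)

Answer: 0 1 5 6 8 10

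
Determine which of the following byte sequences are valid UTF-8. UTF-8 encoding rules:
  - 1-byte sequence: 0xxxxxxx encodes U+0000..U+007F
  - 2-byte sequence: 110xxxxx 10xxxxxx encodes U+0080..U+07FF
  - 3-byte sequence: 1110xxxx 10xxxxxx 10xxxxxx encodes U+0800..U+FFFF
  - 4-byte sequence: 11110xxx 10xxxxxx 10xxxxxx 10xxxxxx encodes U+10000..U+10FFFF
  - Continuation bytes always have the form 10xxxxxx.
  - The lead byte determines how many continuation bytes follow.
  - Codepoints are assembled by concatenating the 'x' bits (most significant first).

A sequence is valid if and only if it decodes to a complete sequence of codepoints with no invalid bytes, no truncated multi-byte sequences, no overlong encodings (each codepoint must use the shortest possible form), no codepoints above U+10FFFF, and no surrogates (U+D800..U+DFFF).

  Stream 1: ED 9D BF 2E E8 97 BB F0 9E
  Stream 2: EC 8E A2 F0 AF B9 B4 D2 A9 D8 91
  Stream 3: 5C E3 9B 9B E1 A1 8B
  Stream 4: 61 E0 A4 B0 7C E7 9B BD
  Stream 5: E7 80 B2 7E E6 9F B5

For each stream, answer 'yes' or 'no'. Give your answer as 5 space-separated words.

Stream 1: error at byte offset 9. INVALID
Stream 2: decodes cleanly. VALID
Stream 3: decodes cleanly. VALID
Stream 4: decodes cleanly. VALID
Stream 5: decodes cleanly. VALID

Answer: no yes yes yes yes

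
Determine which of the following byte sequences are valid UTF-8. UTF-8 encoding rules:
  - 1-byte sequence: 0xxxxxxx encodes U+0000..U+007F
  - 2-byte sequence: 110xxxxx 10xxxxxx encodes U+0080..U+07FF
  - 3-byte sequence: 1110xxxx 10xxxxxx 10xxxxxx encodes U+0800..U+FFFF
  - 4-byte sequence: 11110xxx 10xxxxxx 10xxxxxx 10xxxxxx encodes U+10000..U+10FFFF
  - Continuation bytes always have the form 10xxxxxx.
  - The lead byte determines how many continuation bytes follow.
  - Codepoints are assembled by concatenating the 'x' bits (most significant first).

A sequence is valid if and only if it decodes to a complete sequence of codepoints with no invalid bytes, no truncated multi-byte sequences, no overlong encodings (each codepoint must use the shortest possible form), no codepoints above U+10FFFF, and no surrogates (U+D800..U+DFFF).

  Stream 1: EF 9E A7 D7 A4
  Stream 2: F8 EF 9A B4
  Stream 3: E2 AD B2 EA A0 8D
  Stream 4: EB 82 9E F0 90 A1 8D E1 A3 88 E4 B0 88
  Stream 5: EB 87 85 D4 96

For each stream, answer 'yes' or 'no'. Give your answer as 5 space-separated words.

Answer: yes no yes yes yes

Derivation:
Stream 1: decodes cleanly. VALID
Stream 2: error at byte offset 0. INVALID
Stream 3: decodes cleanly. VALID
Stream 4: decodes cleanly. VALID
Stream 5: decodes cleanly. VALID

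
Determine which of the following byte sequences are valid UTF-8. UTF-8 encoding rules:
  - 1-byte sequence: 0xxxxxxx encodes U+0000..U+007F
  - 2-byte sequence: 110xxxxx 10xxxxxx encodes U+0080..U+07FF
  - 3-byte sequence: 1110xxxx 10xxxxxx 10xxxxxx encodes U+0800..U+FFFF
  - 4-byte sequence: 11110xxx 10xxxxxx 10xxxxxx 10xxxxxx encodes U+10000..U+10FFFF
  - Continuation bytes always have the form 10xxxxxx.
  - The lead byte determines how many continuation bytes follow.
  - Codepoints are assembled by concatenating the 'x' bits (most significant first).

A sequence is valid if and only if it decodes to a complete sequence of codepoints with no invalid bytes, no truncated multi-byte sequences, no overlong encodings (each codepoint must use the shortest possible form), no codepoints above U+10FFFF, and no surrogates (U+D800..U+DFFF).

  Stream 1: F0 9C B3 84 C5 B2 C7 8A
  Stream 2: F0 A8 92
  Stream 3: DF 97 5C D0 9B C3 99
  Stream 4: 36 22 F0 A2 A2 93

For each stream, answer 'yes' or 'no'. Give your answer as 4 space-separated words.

Answer: yes no yes yes

Derivation:
Stream 1: decodes cleanly. VALID
Stream 2: error at byte offset 3. INVALID
Stream 3: decodes cleanly. VALID
Stream 4: decodes cleanly. VALID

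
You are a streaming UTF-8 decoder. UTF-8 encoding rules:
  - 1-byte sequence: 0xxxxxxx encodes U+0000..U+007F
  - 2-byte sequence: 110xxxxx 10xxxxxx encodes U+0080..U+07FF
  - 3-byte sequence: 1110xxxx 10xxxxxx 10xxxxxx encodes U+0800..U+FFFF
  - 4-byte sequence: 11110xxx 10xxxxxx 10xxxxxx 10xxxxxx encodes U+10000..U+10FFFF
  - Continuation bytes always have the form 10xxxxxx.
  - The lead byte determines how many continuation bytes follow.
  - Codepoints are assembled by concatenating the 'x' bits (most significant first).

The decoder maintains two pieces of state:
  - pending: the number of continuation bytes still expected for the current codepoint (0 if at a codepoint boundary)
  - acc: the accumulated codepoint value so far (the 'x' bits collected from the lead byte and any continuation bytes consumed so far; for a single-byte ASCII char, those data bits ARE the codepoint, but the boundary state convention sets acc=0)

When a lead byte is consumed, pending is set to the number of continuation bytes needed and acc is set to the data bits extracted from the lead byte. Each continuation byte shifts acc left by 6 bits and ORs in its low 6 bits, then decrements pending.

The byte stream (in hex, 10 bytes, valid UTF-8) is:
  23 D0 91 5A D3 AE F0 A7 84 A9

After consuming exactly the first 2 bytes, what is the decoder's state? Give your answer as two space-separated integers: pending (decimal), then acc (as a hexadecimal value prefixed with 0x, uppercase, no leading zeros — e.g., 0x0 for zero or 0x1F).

Byte[0]=23: 1-byte. pending=0, acc=0x0
Byte[1]=D0: 2-byte lead. pending=1, acc=0x10

Answer: 1 0x10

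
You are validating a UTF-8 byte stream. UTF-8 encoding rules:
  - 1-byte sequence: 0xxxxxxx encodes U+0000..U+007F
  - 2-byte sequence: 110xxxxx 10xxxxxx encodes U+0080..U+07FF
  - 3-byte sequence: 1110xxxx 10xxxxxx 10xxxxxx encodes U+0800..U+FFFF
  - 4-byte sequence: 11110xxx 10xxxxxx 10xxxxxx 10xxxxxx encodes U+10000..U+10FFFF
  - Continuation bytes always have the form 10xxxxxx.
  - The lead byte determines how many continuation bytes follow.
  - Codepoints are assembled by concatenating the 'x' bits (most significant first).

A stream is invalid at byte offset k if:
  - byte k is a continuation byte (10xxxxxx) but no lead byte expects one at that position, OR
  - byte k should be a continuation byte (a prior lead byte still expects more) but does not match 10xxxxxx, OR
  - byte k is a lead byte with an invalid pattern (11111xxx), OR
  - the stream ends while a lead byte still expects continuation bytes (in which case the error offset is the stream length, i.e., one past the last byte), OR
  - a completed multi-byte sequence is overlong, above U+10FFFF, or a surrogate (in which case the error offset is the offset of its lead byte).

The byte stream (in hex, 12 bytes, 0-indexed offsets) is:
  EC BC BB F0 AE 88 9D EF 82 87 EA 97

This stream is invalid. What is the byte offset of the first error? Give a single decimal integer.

Answer: 12

Derivation:
Byte[0]=EC: 3-byte lead, need 2 cont bytes. acc=0xC
Byte[1]=BC: continuation. acc=(acc<<6)|0x3C=0x33C
Byte[2]=BB: continuation. acc=(acc<<6)|0x3B=0xCF3B
Completed: cp=U+CF3B (starts at byte 0)
Byte[3]=F0: 4-byte lead, need 3 cont bytes. acc=0x0
Byte[4]=AE: continuation. acc=(acc<<6)|0x2E=0x2E
Byte[5]=88: continuation. acc=(acc<<6)|0x08=0xB88
Byte[6]=9D: continuation. acc=(acc<<6)|0x1D=0x2E21D
Completed: cp=U+2E21D (starts at byte 3)
Byte[7]=EF: 3-byte lead, need 2 cont bytes. acc=0xF
Byte[8]=82: continuation. acc=(acc<<6)|0x02=0x3C2
Byte[9]=87: continuation. acc=(acc<<6)|0x07=0xF087
Completed: cp=U+F087 (starts at byte 7)
Byte[10]=EA: 3-byte lead, need 2 cont bytes. acc=0xA
Byte[11]=97: continuation. acc=(acc<<6)|0x17=0x297
Byte[12]: stream ended, expected continuation. INVALID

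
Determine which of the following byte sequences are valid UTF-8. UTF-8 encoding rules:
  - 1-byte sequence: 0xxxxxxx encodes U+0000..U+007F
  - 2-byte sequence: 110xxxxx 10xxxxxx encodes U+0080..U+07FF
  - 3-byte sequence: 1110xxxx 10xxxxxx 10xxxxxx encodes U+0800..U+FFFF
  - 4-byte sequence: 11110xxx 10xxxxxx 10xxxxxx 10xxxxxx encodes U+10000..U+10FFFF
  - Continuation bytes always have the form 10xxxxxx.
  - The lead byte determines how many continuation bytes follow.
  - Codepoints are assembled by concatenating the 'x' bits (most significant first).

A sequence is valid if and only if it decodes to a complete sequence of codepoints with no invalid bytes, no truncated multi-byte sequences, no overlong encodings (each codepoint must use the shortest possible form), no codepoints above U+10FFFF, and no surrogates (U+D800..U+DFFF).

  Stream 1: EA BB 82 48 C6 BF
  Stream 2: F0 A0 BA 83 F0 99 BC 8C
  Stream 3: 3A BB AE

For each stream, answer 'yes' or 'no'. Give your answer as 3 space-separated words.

Stream 1: decodes cleanly. VALID
Stream 2: decodes cleanly. VALID
Stream 3: error at byte offset 1. INVALID

Answer: yes yes no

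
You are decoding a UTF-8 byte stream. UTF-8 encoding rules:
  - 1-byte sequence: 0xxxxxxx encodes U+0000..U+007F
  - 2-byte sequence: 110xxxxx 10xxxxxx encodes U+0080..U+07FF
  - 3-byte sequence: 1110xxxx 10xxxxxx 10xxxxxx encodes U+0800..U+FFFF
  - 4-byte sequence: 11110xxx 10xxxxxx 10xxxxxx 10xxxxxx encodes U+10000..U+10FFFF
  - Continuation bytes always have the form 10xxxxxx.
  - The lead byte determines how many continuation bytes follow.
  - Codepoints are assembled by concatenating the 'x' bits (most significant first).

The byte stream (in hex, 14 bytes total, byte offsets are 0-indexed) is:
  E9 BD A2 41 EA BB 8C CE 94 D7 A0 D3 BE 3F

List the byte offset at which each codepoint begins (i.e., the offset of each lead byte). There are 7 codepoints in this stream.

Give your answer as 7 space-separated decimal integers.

Byte[0]=E9: 3-byte lead, need 2 cont bytes. acc=0x9
Byte[1]=BD: continuation. acc=(acc<<6)|0x3D=0x27D
Byte[2]=A2: continuation. acc=(acc<<6)|0x22=0x9F62
Completed: cp=U+9F62 (starts at byte 0)
Byte[3]=41: 1-byte ASCII. cp=U+0041
Byte[4]=EA: 3-byte lead, need 2 cont bytes. acc=0xA
Byte[5]=BB: continuation. acc=(acc<<6)|0x3B=0x2BB
Byte[6]=8C: continuation. acc=(acc<<6)|0x0C=0xAECC
Completed: cp=U+AECC (starts at byte 4)
Byte[7]=CE: 2-byte lead, need 1 cont bytes. acc=0xE
Byte[8]=94: continuation. acc=(acc<<6)|0x14=0x394
Completed: cp=U+0394 (starts at byte 7)
Byte[9]=D7: 2-byte lead, need 1 cont bytes. acc=0x17
Byte[10]=A0: continuation. acc=(acc<<6)|0x20=0x5E0
Completed: cp=U+05E0 (starts at byte 9)
Byte[11]=D3: 2-byte lead, need 1 cont bytes. acc=0x13
Byte[12]=BE: continuation. acc=(acc<<6)|0x3E=0x4FE
Completed: cp=U+04FE (starts at byte 11)
Byte[13]=3F: 1-byte ASCII. cp=U+003F

Answer: 0 3 4 7 9 11 13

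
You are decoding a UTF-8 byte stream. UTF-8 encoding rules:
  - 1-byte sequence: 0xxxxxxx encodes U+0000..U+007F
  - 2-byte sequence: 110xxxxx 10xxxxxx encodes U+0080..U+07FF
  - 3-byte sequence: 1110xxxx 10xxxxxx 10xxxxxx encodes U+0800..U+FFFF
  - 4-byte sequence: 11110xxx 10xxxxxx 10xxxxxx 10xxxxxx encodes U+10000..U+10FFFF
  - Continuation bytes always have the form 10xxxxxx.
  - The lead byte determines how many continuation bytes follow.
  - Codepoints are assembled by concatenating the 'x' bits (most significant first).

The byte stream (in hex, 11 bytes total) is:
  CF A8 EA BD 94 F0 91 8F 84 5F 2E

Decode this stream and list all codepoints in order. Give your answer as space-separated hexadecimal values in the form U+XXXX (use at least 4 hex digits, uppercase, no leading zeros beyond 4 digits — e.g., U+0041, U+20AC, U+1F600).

Byte[0]=CF: 2-byte lead, need 1 cont bytes. acc=0xF
Byte[1]=A8: continuation. acc=(acc<<6)|0x28=0x3E8
Completed: cp=U+03E8 (starts at byte 0)
Byte[2]=EA: 3-byte lead, need 2 cont bytes. acc=0xA
Byte[3]=BD: continuation. acc=(acc<<6)|0x3D=0x2BD
Byte[4]=94: continuation. acc=(acc<<6)|0x14=0xAF54
Completed: cp=U+AF54 (starts at byte 2)
Byte[5]=F0: 4-byte lead, need 3 cont bytes. acc=0x0
Byte[6]=91: continuation. acc=(acc<<6)|0x11=0x11
Byte[7]=8F: continuation. acc=(acc<<6)|0x0F=0x44F
Byte[8]=84: continuation. acc=(acc<<6)|0x04=0x113C4
Completed: cp=U+113C4 (starts at byte 5)
Byte[9]=5F: 1-byte ASCII. cp=U+005F
Byte[10]=2E: 1-byte ASCII. cp=U+002E

Answer: U+03E8 U+AF54 U+113C4 U+005F U+002E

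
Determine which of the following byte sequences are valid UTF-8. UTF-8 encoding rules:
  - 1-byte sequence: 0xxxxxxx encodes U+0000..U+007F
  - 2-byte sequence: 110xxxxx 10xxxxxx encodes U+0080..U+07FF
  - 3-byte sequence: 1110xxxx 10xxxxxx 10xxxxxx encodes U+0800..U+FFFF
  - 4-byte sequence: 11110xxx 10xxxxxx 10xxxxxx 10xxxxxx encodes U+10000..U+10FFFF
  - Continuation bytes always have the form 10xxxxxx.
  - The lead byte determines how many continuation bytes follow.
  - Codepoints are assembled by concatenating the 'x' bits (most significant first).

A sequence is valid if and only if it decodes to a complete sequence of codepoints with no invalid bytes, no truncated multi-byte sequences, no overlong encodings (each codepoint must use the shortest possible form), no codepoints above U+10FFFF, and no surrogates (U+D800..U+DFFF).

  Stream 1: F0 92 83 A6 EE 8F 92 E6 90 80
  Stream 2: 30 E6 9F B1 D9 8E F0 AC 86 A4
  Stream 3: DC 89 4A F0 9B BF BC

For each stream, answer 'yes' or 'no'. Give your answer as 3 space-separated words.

Answer: yes yes yes

Derivation:
Stream 1: decodes cleanly. VALID
Stream 2: decodes cleanly. VALID
Stream 3: decodes cleanly. VALID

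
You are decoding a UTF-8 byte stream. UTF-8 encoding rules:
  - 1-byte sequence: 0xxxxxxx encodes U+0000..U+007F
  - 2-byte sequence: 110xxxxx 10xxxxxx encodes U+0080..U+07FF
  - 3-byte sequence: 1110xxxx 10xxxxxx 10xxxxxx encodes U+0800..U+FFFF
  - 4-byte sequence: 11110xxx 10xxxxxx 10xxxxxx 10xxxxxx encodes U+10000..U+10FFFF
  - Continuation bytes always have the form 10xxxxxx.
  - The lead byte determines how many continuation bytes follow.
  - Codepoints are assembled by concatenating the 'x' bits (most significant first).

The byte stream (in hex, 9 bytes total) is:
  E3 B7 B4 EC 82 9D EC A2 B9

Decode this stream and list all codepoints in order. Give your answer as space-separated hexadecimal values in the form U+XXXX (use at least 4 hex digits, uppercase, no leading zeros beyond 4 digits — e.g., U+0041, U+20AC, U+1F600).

Byte[0]=E3: 3-byte lead, need 2 cont bytes. acc=0x3
Byte[1]=B7: continuation. acc=(acc<<6)|0x37=0xF7
Byte[2]=B4: continuation. acc=(acc<<6)|0x34=0x3DF4
Completed: cp=U+3DF4 (starts at byte 0)
Byte[3]=EC: 3-byte lead, need 2 cont bytes. acc=0xC
Byte[4]=82: continuation. acc=(acc<<6)|0x02=0x302
Byte[5]=9D: continuation. acc=(acc<<6)|0x1D=0xC09D
Completed: cp=U+C09D (starts at byte 3)
Byte[6]=EC: 3-byte lead, need 2 cont bytes. acc=0xC
Byte[7]=A2: continuation. acc=(acc<<6)|0x22=0x322
Byte[8]=B9: continuation. acc=(acc<<6)|0x39=0xC8B9
Completed: cp=U+C8B9 (starts at byte 6)

Answer: U+3DF4 U+C09D U+C8B9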